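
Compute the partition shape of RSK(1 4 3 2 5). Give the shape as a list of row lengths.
Row-insert each entry into an empty tableau.

After inserting 1: P = [[1]].
After inserting 4: P = [[1, 4]].
After inserting 3: P = [[1, 3], [4]].
After inserting 2: P = [[1, 2], [3], [4]].
After inserting 5: P = [[1, 2, 5], [3], [4]].

The final insertion tableau P = [[1, 2, 5], [3], [4]] has shape [3, 1, 1].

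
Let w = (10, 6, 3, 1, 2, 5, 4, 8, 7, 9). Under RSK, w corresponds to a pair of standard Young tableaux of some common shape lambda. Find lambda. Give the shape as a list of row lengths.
Row-insert each entry into an empty tableau.

After inserting 10: P = [[10]].
After inserting 6: P = [[6], [10]].
After inserting 3: P = [[3], [6], [10]].
After inserting 1: P = [[1], [3], [6], [10]].
After inserting 2: P = [[1, 2], [3], [6], [10]].
After inserting 5: P = [[1, 2, 5], [3], [6], [10]].
After inserting 4: P = [[1, 2, 4], [3, 5], [6], [10]].
After inserting 8: P = [[1, 2, 4, 8], [3, 5], [6], [10]].
After inserting 7: P = [[1, 2, 4, 7], [3, 5, 8], [6], [10]].
After inserting 9: P = [[1, 2, 4, 7, 9], [3, 5, 8], [6], [10]].

The final insertion tableau P = [[1, 2, 4, 7, 9], [3, 5, 8], [6], [10]] has shape [5, 3, 1, 1].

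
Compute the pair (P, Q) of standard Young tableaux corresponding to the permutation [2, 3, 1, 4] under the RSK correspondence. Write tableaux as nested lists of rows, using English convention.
Insert each entry of the permutation into P by Schensted row insertion, recording in Q the position of each new cell.

Insert 2: appended to row 1. P = [[2]].
Insert 3: appended to row 1. P = [[2, 3]].
Insert 1: 1 bumps 2 from row 1; 2 starts row 2. P = [[1, 3], [2]].
Insert 4: appended to row 1. P = [[1, 3, 4], [2]].

So P = [[1, 3, 4], [2]], Q = [[1, 2, 4], [3]].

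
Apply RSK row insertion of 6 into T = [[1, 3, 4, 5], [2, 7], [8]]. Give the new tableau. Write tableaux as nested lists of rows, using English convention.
6 is larger than every entry of row 1, so it is appended to row 1. The new tableau is [[1, 3, 4, 5, 6], [2, 7], [8]].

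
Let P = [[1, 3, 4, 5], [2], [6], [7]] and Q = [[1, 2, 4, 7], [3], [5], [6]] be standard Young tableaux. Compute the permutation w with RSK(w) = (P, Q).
Reverse the RSK construction: for i from n down to 1, find the cell of Q containing i, remove the entry at that cell from P, and reverse-bump it up through P; the value ejected from row 1 is w(i).

Step i=7: Q has 7 at row 1, column 4; remove that cell from P, ejecting 5. So w(7) = 5. P is now [[1, 3, 4], [2], [6], [7]].
Step i=6: Q has 6 at row 4, column 1; remove 7 from row 4 of P and reverse-bump: 7 enters row 3 and ejects 6; 6 enters row 2 and ejects 2; 2 enters row 1 and ejects 1. So w(6) = 1. P is now [[2, 3, 4], [6], [7]].
Step i=5: Q has 5 at row 3, column 1; remove 7 from row 3 of P and reverse-bump: 7 enters row 2 and ejects 6; 6 enters row 1 and ejects 4. So w(5) = 4. P is now [[2, 3, 6], [7]].
Step i=4: Q has 4 at row 1, column 3; remove that cell from P, ejecting 6. So w(4) = 6. P is now [[2, 3], [7]].
Step i=3: Q has 3 at row 2, column 1; remove 7 from row 2 of P and reverse-bump: 7 enters row 1 and ejects 3. So w(3) = 3. P is now [[2, 7]].
Step i=2: Q has 2 at row 1, column 2; remove that cell from P, ejecting 7. So w(2) = 7. P is now [[2]].
Step i=1: Q has 1 at row 1, column 1; remove that cell from P, ejecting 2. So w(1) = 2. P is now [].

So w = 2 7 3 6 4 1 5.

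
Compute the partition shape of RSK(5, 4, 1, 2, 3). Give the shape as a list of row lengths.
[3, 1, 1]

Row-insert each entry into an empty tableau.

After inserting 5: P = [[5]].
After inserting 4: P = [[4], [5]].
After inserting 1: P = [[1], [4], [5]].
After inserting 2: P = [[1, 2], [4], [5]].
After inserting 3: P = [[1, 2, 3], [4], [5]].

The final insertion tableau P = [[1, 2, 3], [4], [5]] has shape [3, 1, 1].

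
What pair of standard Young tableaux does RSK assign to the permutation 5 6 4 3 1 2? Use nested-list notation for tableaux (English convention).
Insert each entry of the permutation into P by Schensted row insertion, recording in Q the position of each new cell.

Insert 5: appended to row 1. P = [[5]], Q = [[1]].
Insert 6: appended to row 1. P = [[5, 6]], Q = [[1, 2]].
Insert 4: 4 bumps 5 from row 1; 5 starts row 2. P = [[4, 6], [5]], Q = [[1, 2], [3]].
Insert 3: 3 bumps 4 from row 1; 4 bumps 5 from row 2; 5 starts row 3. P = [[3, 6], [4], [5]], Q = [[1, 2], [3], [4]].
Insert 1: 1 bumps 3 from row 1; 3 bumps 4 from row 2; 4 bumps 5 from row 3; 5 starts row 4. P = [[1, 6], [3], [4], [5]], Q = [[1, 2], [3], [4], [5]].
Insert 2: 2 bumps 6 from row 1; 6 appends to row 2. P = [[1, 2], [3, 6], [4], [5]], Q = [[1, 2], [3, 6], [4], [5]].

So P = [[1, 2], [3, 6], [4], [5]], Q = [[1, 2], [3, 6], [4], [5]].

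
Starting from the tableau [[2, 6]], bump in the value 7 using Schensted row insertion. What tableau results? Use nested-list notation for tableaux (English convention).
7 is larger than every entry of row 1, so it is appended to row 1. The new tableau is [[2, 6, 7]].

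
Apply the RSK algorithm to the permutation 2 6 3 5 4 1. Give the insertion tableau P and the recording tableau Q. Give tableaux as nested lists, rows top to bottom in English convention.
P = [[1, 3, 4], [2], [5], [6]], Q = [[1, 2, 4], [3], [5], [6]]

Insert each entry of the permutation into P by Schensted row insertion, recording in Q the position of each new cell.

Insert 2: appended to row 1. P = [[2]].
Insert 6: appended to row 1. P = [[2, 6]].
Insert 3: 3 bumps 6 from row 1; 6 starts row 2. P = [[2, 3], [6]].
Insert 5: appended to row 1. P = [[2, 3, 5], [6]].
Insert 4: 4 bumps 5 from row 1; 5 bumps 6 from row 2; 6 starts row 3. P = [[2, 3, 4], [5], [6]].
Insert 1: 1 bumps 2 from row 1; 2 bumps 5 from row 2; 5 bumps 6 from row 3; 6 starts row 4. P = [[1, 3, 4], [2], [5], [6]].

So P = [[1, 3, 4], [2], [5], [6]], Q = [[1, 2, 4], [3], [5], [6]].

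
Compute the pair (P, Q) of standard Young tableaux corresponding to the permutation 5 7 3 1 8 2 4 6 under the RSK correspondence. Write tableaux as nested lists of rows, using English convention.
P = [[1, 2, 4, 6], [3, 7, 8], [5]], Q = [[1, 2, 5, 8], [3, 6, 7], [4]]

Insert each entry of the permutation into P by Schensted row insertion, recording in Q the position of each new cell.

Insert 5: appended to row 1. P = [[5]], Q = [[1]].
Insert 7: appended to row 1. P = [[5, 7]], Q = [[1, 2]].
Insert 3: 3 bumps 5 from row 1; 5 starts row 2. P = [[3, 7], [5]], Q = [[1, 2], [3]].
Insert 1: 1 bumps 3 from row 1; 3 bumps 5 from row 2; 5 starts row 3. P = [[1, 7], [3], [5]], Q = [[1, 2], [3], [4]].
Insert 8: appended to row 1. P = [[1, 7, 8], [3], [5]], Q = [[1, 2, 5], [3], [4]].
Insert 2: 2 bumps 7 from row 1; 7 appends to row 2. P = [[1, 2, 8], [3, 7], [5]], Q = [[1, 2, 5], [3, 6], [4]].
Insert 4: 4 bumps 8 from row 1; 8 appends to row 2. P = [[1, 2, 4], [3, 7, 8], [5]], Q = [[1, 2, 5], [3, 6, 7], [4]].
Insert 6: appended to row 1. P = [[1, 2, 4, 6], [3, 7, 8], [5]], Q = [[1, 2, 5, 8], [3, 6, 7], [4]].

So P = [[1, 2, 4, 6], [3, 7, 8], [5]], Q = [[1, 2, 5, 8], [3, 6, 7], [4]].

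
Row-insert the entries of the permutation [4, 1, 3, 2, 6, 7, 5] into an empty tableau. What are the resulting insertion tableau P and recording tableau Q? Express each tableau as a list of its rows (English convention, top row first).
Insert each entry of the permutation into P by Schensted row insertion, recording in Q the position of each new cell.

Insert 4: appended to row 1. P = [[4]].
Insert 1: 1 bumps 4 from row 1; 4 starts row 2. P = [[1], [4]].
Insert 3: appended to row 1. P = [[1, 3], [4]].
Insert 2: 2 bumps 3 from row 1; 3 bumps 4 from row 2; 4 starts row 3. P = [[1, 2], [3], [4]].
Insert 6: appended to row 1. P = [[1, 2, 6], [3], [4]].
Insert 7: appended to row 1. P = [[1, 2, 6, 7], [3], [4]].
Insert 5: 5 bumps 6 from row 1; 6 appends to row 2. P = [[1, 2, 5, 7], [3, 6], [4]].

So P = [[1, 2, 5, 7], [3, 6], [4]], Q = [[1, 3, 5, 6], [2, 7], [4]].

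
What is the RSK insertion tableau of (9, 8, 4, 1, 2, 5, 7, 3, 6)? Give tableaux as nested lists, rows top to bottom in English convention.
After inserting 9: P = [[9]].
After inserting 8: P = [[8], [9]].
After inserting 4: P = [[4], [8], [9]].
After inserting 1: P = [[1], [4], [8], [9]].
After inserting 2: P = [[1, 2], [4], [8], [9]].
After inserting 5: P = [[1, 2, 5], [4], [8], [9]].
After inserting 7: P = [[1, 2, 5, 7], [4], [8], [9]].
After inserting 3: P = [[1, 2, 3, 7], [4, 5], [8], [9]].
After inserting 6: P = [[1, 2, 3, 6], [4, 5, 7], [8], [9]].

So P = [[1, 2, 3, 6], [4, 5, 7], [8], [9]].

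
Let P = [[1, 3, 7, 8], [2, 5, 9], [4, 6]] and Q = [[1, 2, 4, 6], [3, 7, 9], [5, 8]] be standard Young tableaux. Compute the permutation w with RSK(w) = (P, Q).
Reverse the RSK construction: for i from n down to 1, find the cell of Q containing i, remove the entry at that cell from P, and reverse-bump it up through P; the value ejected from row 1 is w(i).

Step i=9: Q has 9 at row 2, column 3; remove 9 from row 2 of P and reverse-bump: 9 enters row 1 and ejects 8. So w(9) = 8. P is now [[1, 3, 7, 9], [2, 5], [4, 6]].
Step i=8: Q has 8 at row 3, column 2; remove 6 from row 3 of P and reverse-bump: 6 enters row 2 and ejects 5; 5 enters row 1 and ejects 3. So w(8) = 3. P is now [[1, 5, 7, 9], [2, 6], [4]].
Step i=7: Q has 7 at row 2, column 2; remove 6 from row 2 of P and reverse-bump: 6 enters row 1 and ejects 5. So w(7) = 5. P is now [[1, 6, 7, 9], [2], [4]].
Step i=6: Q has 6 at row 1, column 4; remove that cell from P, ejecting 9. So w(6) = 9. P is now [[1, 6, 7], [2], [4]].
Step i=5: Q has 5 at row 3, column 1; remove 4 from row 3 of P and reverse-bump: 4 enters row 2 and ejects 2; 2 enters row 1 and ejects 1. So w(5) = 1. P is now [[2, 6, 7], [4]].
Step i=4: Q has 4 at row 1, column 3; remove that cell from P, ejecting 7. So w(4) = 7. P is now [[2, 6], [4]].
Step i=3: Q has 3 at row 2, column 1; remove 4 from row 2 of P and reverse-bump: 4 enters row 1 and ejects 2. So w(3) = 2. P is now [[4, 6]].
Step i=2: Q has 2 at row 1, column 2; remove that cell from P, ejecting 6. So w(2) = 6. P is now [[4]].
Step i=1: Q has 1 at row 1, column 1; remove that cell from P, ejecting 4. So w(1) = 4. P is now [].

So w = 4 6 2 7 1 9 5 3 8.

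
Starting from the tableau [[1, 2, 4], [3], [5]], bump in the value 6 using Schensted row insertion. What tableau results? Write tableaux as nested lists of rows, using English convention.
6 is larger than every entry of row 1, so it is appended to row 1. The new tableau is [[1, 2, 4, 6], [3], [5]].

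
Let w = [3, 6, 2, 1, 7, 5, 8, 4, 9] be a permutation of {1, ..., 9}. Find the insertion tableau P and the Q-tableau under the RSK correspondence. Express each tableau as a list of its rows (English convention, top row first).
P = [[1, 4, 7, 8, 9], [2, 5], [3, 6]], Q = [[1, 2, 5, 7, 9], [3, 6], [4, 8]]

Insert each entry of the permutation into P by Schensted row insertion, recording in Q the position of each new cell.

Insert 3: appended to row 1. P = [[3]].
Insert 6: appended to row 1. P = [[3, 6]].
Insert 2: 2 bumps 3 from row 1; 3 starts row 2. P = [[2, 6], [3]].
Insert 1: 1 bumps 2 from row 1; 2 bumps 3 from row 2; 3 starts row 3. P = [[1, 6], [2], [3]].
Insert 7: appended to row 1. P = [[1, 6, 7], [2], [3]].
Insert 5: 5 bumps 6 from row 1; 6 appends to row 2. P = [[1, 5, 7], [2, 6], [3]].
Insert 8: appended to row 1. P = [[1, 5, 7, 8], [2, 6], [3]].
Insert 4: 4 bumps 5 from row 1; 5 bumps 6 from row 2; 6 appends to row 3. P = [[1, 4, 7, 8], [2, 5], [3, 6]].
Insert 9: appended to row 1. P = [[1, 4, 7, 8, 9], [2, 5], [3, 6]].

So P = [[1, 4, 7, 8, 9], [2, 5], [3, 6]], Q = [[1, 2, 5, 7, 9], [3, 6], [4, 8]].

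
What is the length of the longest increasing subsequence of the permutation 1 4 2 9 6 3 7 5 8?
5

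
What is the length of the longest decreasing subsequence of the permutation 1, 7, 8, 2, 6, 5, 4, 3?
5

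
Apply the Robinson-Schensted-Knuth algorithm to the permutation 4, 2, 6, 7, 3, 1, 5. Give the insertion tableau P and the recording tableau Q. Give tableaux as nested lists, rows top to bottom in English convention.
Insert each entry of the permutation into P by Schensted row insertion, recording in Q the position of each new cell.

After inserting 4: P = [[4]].
After inserting 2: P = [[2], [4]].
After inserting 6: P = [[2, 6], [4]].
After inserting 7: P = [[2, 6, 7], [4]].
After inserting 3: P = [[2, 3, 7], [4, 6]].
After inserting 1: P = [[1, 3, 7], [2, 6], [4]].
After inserting 5: P = [[1, 3, 5], [2, 6, 7], [4]].

So P = [[1, 3, 5], [2, 6, 7], [4]], Q = [[1, 3, 4], [2, 5, 7], [6]].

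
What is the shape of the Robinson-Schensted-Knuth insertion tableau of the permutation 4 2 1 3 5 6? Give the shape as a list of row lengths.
[4, 1, 1]

RSK row insertion gives P = [[1, 3, 5, 6], [2], [4]], which has shape [4, 1, 1].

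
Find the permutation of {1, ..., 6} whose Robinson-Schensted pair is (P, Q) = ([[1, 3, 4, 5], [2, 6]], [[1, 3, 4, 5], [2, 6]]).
Reverse RSK: for i = n, n-1, ..., 1, locate i in Q, remove the corresponding corner cell from P, and reverse-bump its entry up through P; the value ejected from row 1 is w(i).

So w = 2 1 3 4 6 5.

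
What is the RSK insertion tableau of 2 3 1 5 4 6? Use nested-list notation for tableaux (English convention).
P = [[1, 3, 4, 6], [2, 5]]

Insert 2: appended to row 1. P = [[2]].
Insert 3: appended to row 1. P = [[2, 3]].
Insert 1: 1 bumps 2 from row 1; 2 starts row 2. P = [[1, 3], [2]].
Insert 5: appended to row 1. P = [[1, 3, 5], [2]].
Insert 4: 4 bumps 5 from row 1; 5 appends to row 2. P = [[1, 3, 4], [2, 5]].
Insert 6: appended to row 1. P = [[1, 3, 4, 6], [2, 5]].

So P = [[1, 3, 4, 6], [2, 5]].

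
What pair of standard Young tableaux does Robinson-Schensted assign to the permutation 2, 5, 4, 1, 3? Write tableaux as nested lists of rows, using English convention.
P = [[1, 3], [2, 4], [5]], Q = [[1, 2], [3, 5], [4]]

Insert each entry of the permutation into P by Schensted row insertion, recording in Q the position of each new cell.

After inserting 2: P = [[2]].
After inserting 5: P = [[2, 5]].
After inserting 4: P = [[2, 4], [5]].
After inserting 1: P = [[1, 4], [2], [5]].
After inserting 3: P = [[1, 3], [2, 4], [5]].

So P = [[1, 3], [2, 4], [5]], Q = [[1, 2], [3, 5], [4]].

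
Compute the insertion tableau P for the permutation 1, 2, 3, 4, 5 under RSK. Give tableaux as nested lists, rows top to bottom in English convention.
Insert 1: appended to row 1. P = [[1]].
Insert 2: appended to row 1. P = [[1, 2]].
Insert 3: appended to row 1. P = [[1, 2, 3]].
Insert 4: appended to row 1. P = [[1, 2, 3, 4]].
Insert 5: appended to row 1. P = [[1, 2, 3, 4, 5]].

So P = [[1, 2, 3, 4, 5]].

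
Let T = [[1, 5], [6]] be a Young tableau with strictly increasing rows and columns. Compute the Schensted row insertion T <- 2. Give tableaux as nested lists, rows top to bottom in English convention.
[[1, 2], [5], [6]]

In row 1, 2 replaces 5 (the leftmost entry greater than 2); 5 is bumped to row 2. In row 2, 5 replaces 6 (the leftmost entry greater than 5); 6 is bumped to row 3. 6 starts a new row 3. The new tableau is [[1, 2], [5], [6]].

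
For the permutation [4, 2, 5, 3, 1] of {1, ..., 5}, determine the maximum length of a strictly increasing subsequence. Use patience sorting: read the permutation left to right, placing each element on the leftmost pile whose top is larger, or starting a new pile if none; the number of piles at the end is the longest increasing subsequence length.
2

4: new pile. tops = [4]
2: onto pile 1 (replacing 4). tops = [2]
5: new pile. tops = [2, 5]
3: onto pile 2 (replacing 5). tops = [2, 3]
1: onto pile 1 (replacing 2). tops = [1, 3]

2 piles, so the longest increasing subsequence has length 2.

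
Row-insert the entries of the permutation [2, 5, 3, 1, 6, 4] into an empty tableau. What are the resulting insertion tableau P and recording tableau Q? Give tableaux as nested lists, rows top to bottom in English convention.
Insert each entry of the permutation into P by Schensted row insertion, recording in Q the position of each new cell.

Insert 2: appended to row 1. P = [[2]].
Insert 5: appended to row 1. P = [[2, 5]].
Insert 3: 3 bumps 5 from row 1; 5 starts row 2. P = [[2, 3], [5]].
Insert 1: 1 bumps 2 from row 1; 2 bumps 5 from row 2; 5 starts row 3. P = [[1, 3], [2], [5]].
Insert 6: appended to row 1. P = [[1, 3, 6], [2], [5]].
Insert 4: 4 bumps 6 from row 1; 6 appends to row 2. P = [[1, 3, 4], [2, 6], [5]].

So P = [[1, 3, 4], [2, 6], [5]], Q = [[1, 2, 5], [3, 6], [4]].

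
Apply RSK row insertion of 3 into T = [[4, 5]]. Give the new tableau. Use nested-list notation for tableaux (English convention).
In row 1, 3 replaces 4 (the leftmost entry greater than 3); 4 is bumped to row 2. 4 starts a new row 2. The new tableau is [[3, 5], [4]].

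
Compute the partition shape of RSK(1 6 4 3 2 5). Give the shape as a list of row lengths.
RSK row insertion gives P = [[1, 2, 5], [3], [4], [6]], which has shape [3, 1, 1, 1].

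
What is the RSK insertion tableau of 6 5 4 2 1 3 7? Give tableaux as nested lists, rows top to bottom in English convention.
After inserting 6: P = [[6]].
After inserting 5: P = [[5], [6]].
After inserting 4: P = [[4], [5], [6]].
After inserting 2: P = [[2], [4], [5], [6]].
After inserting 1: P = [[1], [2], [4], [5], [6]].
After inserting 3: P = [[1, 3], [2], [4], [5], [6]].
After inserting 7: P = [[1, 3, 7], [2], [4], [5], [6]].

So P = [[1, 3, 7], [2], [4], [5], [6]].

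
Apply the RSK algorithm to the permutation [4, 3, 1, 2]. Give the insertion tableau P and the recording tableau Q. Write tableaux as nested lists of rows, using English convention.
Insert each entry of the permutation into P by Schensted row insertion, recording in Q the position of each new cell.

Insert 4: appended to row 1. P = [[4]], Q = [[1]].
Insert 3: 3 bumps 4 from row 1; 4 starts row 2. P = [[3], [4]], Q = [[1], [2]].
Insert 1: 1 bumps 3 from row 1; 3 bumps 4 from row 2; 4 starts row 3. P = [[1], [3], [4]], Q = [[1], [2], [3]].
Insert 2: appended to row 1. P = [[1, 2], [3], [4]], Q = [[1, 4], [2], [3]].

So P = [[1, 2], [3], [4]], Q = [[1, 4], [2], [3]].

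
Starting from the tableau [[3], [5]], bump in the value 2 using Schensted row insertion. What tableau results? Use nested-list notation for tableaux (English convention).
In row 1, 2 replaces 3 (the leftmost entry greater than 2); 3 is bumped to row 2. In row 2, 3 replaces 5 (the leftmost entry greater than 3); 5 is bumped to row 3. 5 starts a new row 3. The new tableau is [[2], [3], [5]].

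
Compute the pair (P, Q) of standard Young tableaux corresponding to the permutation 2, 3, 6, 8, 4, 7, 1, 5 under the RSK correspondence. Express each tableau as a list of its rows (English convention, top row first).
Insert each entry of the permutation into P by Schensted row insertion, recording in Q the position of each new cell.

Insert 2: appended to row 1. P = [[2]], Q = [[1]].
Insert 3: appended to row 1. P = [[2, 3]], Q = [[1, 2]].
Insert 6: appended to row 1. P = [[2, 3, 6]], Q = [[1, 2, 3]].
Insert 8: appended to row 1. P = [[2, 3, 6, 8]], Q = [[1, 2, 3, 4]].
Insert 4: 4 bumps 6 from row 1; 6 starts row 2. P = [[2, 3, 4, 8], [6]], Q = [[1, 2, 3, 4], [5]].
Insert 7: 7 bumps 8 from row 1; 8 appends to row 2. P = [[2, 3, 4, 7], [6, 8]], Q = [[1, 2, 3, 4], [5, 6]].
Insert 1: 1 bumps 2 from row 1; 2 bumps 6 from row 2; 6 starts row 3. P = [[1, 3, 4, 7], [2, 8], [6]], Q = [[1, 2, 3, 4], [5, 6], [7]].
Insert 5: 5 bumps 7 from row 1; 7 bumps 8 from row 2; 8 appends to row 3. P = [[1, 3, 4, 5], [2, 7], [6, 8]], Q = [[1, 2, 3, 4], [5, 6], [7, 8]].

So P = [[1, 3, 4, 5], [2, 7], [6, 8]], Q = [[1, 2, 3, 4], [5, 6], [7, 8]].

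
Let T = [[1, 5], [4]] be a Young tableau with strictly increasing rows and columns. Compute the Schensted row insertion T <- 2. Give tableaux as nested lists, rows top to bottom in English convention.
[[1, 2], [4, 5]]

In row 1, 2 replaces 5 (the leftmost entry greater than 2); 5 is bumped to row 2. 5 is appended to row 2. The new tableau is [[1, 2], [4, 5]].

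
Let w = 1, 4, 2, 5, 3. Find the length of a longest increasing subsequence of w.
3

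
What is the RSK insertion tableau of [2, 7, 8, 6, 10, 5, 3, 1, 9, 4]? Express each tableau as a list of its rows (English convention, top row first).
Insert 2: appended to row 1. P = [[2]].
Insert 7: appended to row 1. P = [[2, 7]].
Insert 8: appended to row 1. P = [[2, 7, 8]].
Insert 6: 6 bumps 7 from row 1; 7 starts row 2. P = [[2, 6, 8], [7]].
Insert 10: appended to row 1. P = [[2, 6, 8, 10], [7]].
Insert 5: 5 bumps 6 from row 1; 6 bumps 7 from row 2; 7 starts row 3. P = [[2, 5, 8, 10], [6], [7]].
Insert 3: 3 bumps 5 from row 1; 5 bumps 6 from row 2; 6 bumps 7 from row 3; 7 starts row 4. P = [[2, 3, 8, 10], [5], [6], [7]].
Insert 1: 1 bumps 2 from row 1; 2 bumps 5 from row 2; 5 bumps 6 from row 3; 6 bumps 7 from row 4; 7 starts row 5. P = [[1, 3, 8, 10], [2], [5], [6], [7]].
Insert 9: 9 bumps 10 from row 1; 10 appends to row 2. P = [[1, 3, 8, 9], [2, 10], [5], [6], [7]].
Insert 4: 4 bumps 8 from row 1; 8 bumps 10 from row 2; 10 appends to row 3. P = [[1, 3, 4, 9], [2, 8], [5, 10], [6], [7]].

So P = [[1, 3, 4, 9], [2, 8], [5, 10], [6], [7]].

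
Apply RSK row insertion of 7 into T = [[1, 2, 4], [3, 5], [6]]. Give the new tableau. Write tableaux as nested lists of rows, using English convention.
[[1, 2, 4, 7], [3, 5], [6]]

7 is larger than every entry of row 1, so it is appended to row 1. The new tableau is [[1, 2, 4, 7], [3, 5], [6]].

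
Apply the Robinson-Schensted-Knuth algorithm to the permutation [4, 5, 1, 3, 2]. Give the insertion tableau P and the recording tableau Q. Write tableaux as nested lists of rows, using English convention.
P = [[1, 2], [3, 5], [4]], Q = [[1, 2], [3, 4], [5]]

Insert each entry of the permutation into P by Schensted row insertion, recording in Q the position of each new cell.

Insert 4: appended to row 1. P = [[4]], Q = [[1]].
Insert 5: appended to row 1. P = [[4, 5]], Q = [[1, 2]].
Insert 1: 1 bumps 4 from row 1; 4 starts row 2. P = [[1, 5], [4]], Q = [[1, 2], [3]].
Insert 3: 3 bumps 5 from row 1; 5 appends to row 2. P = [[1, 3], [4, 5]], Q = [[1, 2], [3, 4]].
Insert 2: 2 bumps 3 from row 1; 3 bumps 4 from row 2; 4 starts row 3. P = [[1, 2], [3, 5], [4]], Q = [[1, 2], [3, 4], [5]].

So P = [[1, 2], [3, 5], [4]], Q = [[1, 2], [3, 4], [5]].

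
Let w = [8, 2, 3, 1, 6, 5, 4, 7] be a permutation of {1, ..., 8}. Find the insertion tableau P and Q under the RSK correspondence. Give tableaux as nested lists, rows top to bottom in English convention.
P = [[1, 3, 4, 7], [2, 5], [6], [8]], Q = [[1, 3, 5, 8], [2, 6], [4], [7]]

Insert each entry of the permutation into P by Schensted row insertion, recording in Q the position of each new cell.

Insert 8: appended to row 1. P = [[8]].
Insert 2: 2 bumps 8 from row 1; 8 starts row 2. P = [[2], [8]].
Insert 3: appended to row 1. P = [[2, 3], [8]].
Insert 1: 1 bumps 2 from row 1; 2 bumps 8 from row 2; 8 starts row 3. P = [[1, 3], [2], [8]].
Insert 6: appended to row 1. P = [[1, 3, 6], [2], [8]].
Insert 5: 5 bumps 6 from row 1; 6 appends to row 2. P = [[1, 3, 5], [2, 6], [8]].
Insert 4: 4 bumps 5 from row 1; 5 bumps 6 from row 2; 6 bumps 8 from row 3; 8 starts row 4. P = [[1, 3, 4], [2, 5], [6], [8]].
Insert 7: appended to row 1. P = [[1, 3, 4, 7], [2, 5], [6], [8]].

So P = [[1, 3, 4, 7], [2, 5], [6], [8]], Q = [[1, 3, 5, 8], [2, 6], [4], [7]].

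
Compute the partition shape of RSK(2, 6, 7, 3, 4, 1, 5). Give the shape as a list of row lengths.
Row-insert each entry into an empty tableau.

After inserting 2: P = [[2]].
After inserting 6: P = [[2, 6]].
After inserting 7: P = [[2, 6, 7]].
After inserting 3: P = [[2, 3, 7], [6]].
After inserting 4: P = [[2, 3, 4], [6, 7]].
After inserting 1: P = [[1, 3, 4], [2, 7], [6]].
After inserting 5: P = [[1, 3, 4, 5], [2, 7], [6]].

The final insertion tableau P = [[1, 3, 4, 5], [2, 7], [6]] has shape [4, 2, 1].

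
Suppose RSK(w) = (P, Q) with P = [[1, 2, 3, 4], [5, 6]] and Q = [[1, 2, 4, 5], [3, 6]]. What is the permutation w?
Reverse the RSK construction: for i from n down to 1, find the cell of Q containing i, remove the entry at that cell from P, and reverse-bump it up through P; the value ejected from row 1 is w(i).

Step i=6: Q has 6 at row 2, column 2; remove 6 from row 2 of P and reverse-bump: 6 enters row 1 and ejects 4. So w(6) = 4. P is now [[1, 2, 3, 6], [5]].
Step i=5: Q has 5 at row 1, column 4; remove that cell from P, ejecting 6. So w(5) = 6. P is now [[1, 2, 3], [5]].
Step i=4: Q has 4 at row 1, column 3; remove that cell from P, ejecting 3. So w(4) = 3. P is now [[1, 2], [5]].
Step i=3: Q has 3 at row 2, column 1; remove 5 from row 2 of P and reverse-bump: 5 enters row 1 and ejects 2. So w(3) = 2. P is now [[1, 5]].
Step i=2: Q has 2 at row 1, column 2; remove that cell from P, ejecting 5. So w(2) = 5. P is now [[1]].
Step i=1: Q has 1 at row 1, column 1; remove that cell from P, ejecting 1. So w(1) = 1. P is now [].

So w = 1 5 2 3 6 4.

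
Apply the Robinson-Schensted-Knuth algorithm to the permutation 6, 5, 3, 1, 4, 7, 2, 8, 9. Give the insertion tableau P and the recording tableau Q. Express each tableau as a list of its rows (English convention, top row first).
Insert each entry of the permutation into P by Schensted row insertion, recording in Q the position of each new cell.

After inserting 6: P = [[6]].
After inserting 5: P = [[5], [6]].
After inserting 3: P = [[3], [5], [6]].
After inserting 1: P = [[1], [3], [5], [6]].
After inserting 4: P = [[1, 4], [3], [5], [6]].
After inserting 7: P = [[1, 4, 7], [3], [5], [6]].
After inserting 2: P = [[1, 2, 7], [3, 4], [5], [6]].
After inserting 8: P = [[1, 2, 7, 8], [3, 4], [5], [6]].
After inserting 9: P = [[1, 2, 7, 8, 9], [3, 4], [5], [6]].

So P = [[1, 2, 7, 8, 9], [3, 4], [5], [6]], Q = [[1, 5, 6, 8, 9], [2, 7], [3], [4]].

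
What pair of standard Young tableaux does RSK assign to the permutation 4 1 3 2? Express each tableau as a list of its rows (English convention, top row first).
Insert each entry of the permutation into P by Schensted row insertion, recording in Q the position of each new cell.

After inserting 4: P = [[4]].
After inserting 1: P = [[1], [4]].
After inserting 3: P = [[1, 3], [4]].
After inserting 2: P = [[1, 2], [3], [4]].

So P = [[1, 2], [3], [4]], Q = [[1, 3], [2], [4]].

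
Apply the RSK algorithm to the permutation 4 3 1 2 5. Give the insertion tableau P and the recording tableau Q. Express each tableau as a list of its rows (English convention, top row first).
P = [[1, 2, 5], [3], [4]], Q = [[1, 4, 5], [2], [3]]

Insert each entry of the permutation into P by Schensted row insertion, recording in Q the position of each new cell.

Insert 4: appended to row 1. P = [[4]].
Insert 3: 3 bumps 4 from row 1; 4 starts row 2. P = [[3], [4]].
Insert 1: 1 bumps 3 from row 1; 3 bumps 4 from row 2; 4 starts row 3. P = [[1], [3], [4]].
Insert 2: appended to row 1. P = [[1, 2], [3], [4]].
Insert 5: appended to row 1. P = [[1, 2, 5], [3], [4]].

So P = [[1, 2, 5], [3], [4]], Q = [[1, 4, 5], [2], [3]].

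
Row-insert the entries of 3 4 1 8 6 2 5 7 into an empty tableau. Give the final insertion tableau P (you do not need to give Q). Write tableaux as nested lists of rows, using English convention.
P = [[1, 2, 5, 7], [3, 4, 6], [8]]

Insert 3: appended to row 1. P = [[3]].
Insert 4: appended to row 1. P = [[3, 4]].
Insert 1: 1 bumps 3 from row 1; 3 starts row 2. P = [[1, 4], [3]].
Insert 8: appended to row 1. P = [[1, 4, 8], [3]].
Insert 6: 6 bumps 8 from row 1; 8 appends to row 2. P = [[1, 4, 6], [3, 8]].
Insert 2: 2 bumps 4 from row 1; 4 bumps 8 from row 2; 8 starts row 3. P = [[1, 2, 6], [3, 4], [8]].
Insert 5: 5 bumps 6 from row 1; 6 appends to row 2. P = [[1, 2, 5], [3, 4, 6], [8]].
Insert 7: appended to row 1. P = [[1, 2, 5, 7], [3, 4, 6], [8]].

So P = [[1, 2, 5, 7], [3, 4, 6], [8]].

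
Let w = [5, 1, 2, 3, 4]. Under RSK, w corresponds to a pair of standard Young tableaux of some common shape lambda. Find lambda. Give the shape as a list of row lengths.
Row-insert each entry into an empty tableau.

After inserting 5: P = [[5]].
After inserting 1: P = [[1], [5]].
After inserting 2: P = [[1, 2], [5]].
After inserting 3: P = [[1, 2, 3], [5]].
After inserting 4: P = [[1, 2, 3, 4], [5]].

The final insertion tableau P = [[1, 2, 3, 4], [5]] has shape [4, 1].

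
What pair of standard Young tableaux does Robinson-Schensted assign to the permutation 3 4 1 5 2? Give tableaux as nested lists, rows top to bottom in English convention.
Insert each entry of the permutation into P by Schensted row insertion, recording in Q the position of each new cell.

Insert 3: appended to row 1. P = [[3]].
Insert 4: appended to row 1. P = [[3, 4]].
Insert 1: 1 bumps 3 from row 1; 3 starts row 2. P = [[1, 4], [3]].
Insert 5: appended to row 1. P = [[1, 4, 5], [3]].
Insert 2: 2 bumps 4 from row 1; 4 appends to row 2. P = [[1, 2, 5], [3, 4]].

So P = [[1, 2, 5], [3, 4]], Q = [[1, 2, 4], [3, 5]].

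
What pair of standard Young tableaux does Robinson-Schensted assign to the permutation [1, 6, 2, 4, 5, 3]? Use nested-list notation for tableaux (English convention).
Insert each entry of the permutation into P by Schensted row insertion, recording in Q the position of each new cell.

After inserting 1: P = [[1]].
After inserting 6: P = [[1, 6]].
After inserting 2: P = [[1, 2], [6]].
After inserting 4: P = [[1, 2, 4], [6]].
After inserting 5: P = [[1, 2, 4, 5], [6]].
After inserting 3: P = [[1, 2, 3, 5], [4], [6]].

So P = [[1, 2, 3, 5], [4], [6]], Q = [[1, 2, 4, 5], [3], [6]].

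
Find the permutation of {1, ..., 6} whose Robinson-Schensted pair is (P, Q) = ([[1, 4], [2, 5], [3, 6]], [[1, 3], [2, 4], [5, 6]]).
Reverse the RSK construction: for i from n down to 1, find the cell of Q containing i, remove the entry at that cell from P, and reverse-bump it up through P; the value ejected from row 1 is w(i).

Step i=6: Q has 6 at row 3, column 2; remove 6 from row 3 of P and reverse-bump: 6 enters row 2 and ejects 5; 5 enters row 1 and ejects 4. So w(6) = 4. P is now [[1, 5], [2, 6], [3]].
Step i=5: Q has 5 at row 3, column 1; remove 3 from row 3 of P and reverse-bump: 3 enters row 2 and ejects 2; 2 enters row 1 and ejects 1. So w(5) = 1. P is now [[2, 5], [3, 6]].
Step i=4: Q has 4 at row 2, column 2; remove 6 from row 2 of P and reverse-bump: 6 enters row 1 and ejects 5. So w(4) = 5. P is now [[2, 6], [3]].
Step i=3: Q has 3 at row 1, column 2; remove that cell from P, ejecting 6. So w(3) = 6. P is now [[2], [3]].
Step i=2: Q has 2 at row 2, column 1; remove 3 from row 2 of P and reverse-bump: 3 enters row 1 and ejects 2. So w(2) = 2. P is now [[3]].
Step i=1: Q has 1 at row 1, column 1; remove that cell from P, ejecting 3. So w(1) = 3. P is now [].

So w = 3 2 6 5 1 4.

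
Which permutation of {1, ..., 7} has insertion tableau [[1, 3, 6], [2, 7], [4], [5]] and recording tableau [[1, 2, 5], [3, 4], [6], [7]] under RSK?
5 7 2 4 6 3 1

Reverse RSK: for i = n, n-1, ..., 1, locate i in Q, remove the corresponding corner cell from P, and reverse-bump its entry up through P; the value ejected from row 1 is w(i).

So w = 5 7 2 4 6 3 1.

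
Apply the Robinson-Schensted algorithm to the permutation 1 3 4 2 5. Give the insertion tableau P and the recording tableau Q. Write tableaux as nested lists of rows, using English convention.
P = [[1, 2, 4, 5], [3]], Q = [[1, 2, 3, 5], [4]]

Insert each entry of the permutation into P by Schensted row insertion, recording in Q the position of each new cell.

Insert 1: appended to row 1. P = [[1]].
Insert 3: appended to row 1. P = [[1, 3]].
Insert 4: appended to row 1. P = [[1, 3, 4]].
Insert 2: 2 bumps 3 from row 1; 3 starts row 2. P = [[1, 2, 4], [3]].
Insert 5: appended to row 1. P = [[1, 2, 4, 5], [3]].

So P = [[1, 2, 4, 5], [3]], Q = [[1, 2, 3, 5], [4]].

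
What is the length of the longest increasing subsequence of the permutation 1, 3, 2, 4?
3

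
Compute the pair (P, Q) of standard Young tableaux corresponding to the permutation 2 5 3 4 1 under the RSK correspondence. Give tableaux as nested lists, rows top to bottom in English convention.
Insert each entry of the permutation into P by Schensted row insertion, recording in Q the position of each new cell.

Insert 2: appended to row 1. P = [[2]], Q = [[1]].
Insert 5: appended to row 1. P = [[2, 5]], Q = [[1, 2]].
Insert 3: 3 bumps 5 from row 1; 5 starts row 2. P = [[2, 3], [5]], Q = [[1, 2], [3]].
Insert 4: appended to row 1. P = [[2, 3, 4], [5]], Q = [[1, 2, 4], [3]].
Insert 1: 1 bumps 2 from row 1; 2 bumps 5 from row 2; 5 starts row 3. P = [[1, 3, 4], [2], [5]], Q = [[1, 2, 4], [3], [5]].

So P = [[1, 3, 4], [2], [5]], Q = [[1, 2, 4], [3], [5]].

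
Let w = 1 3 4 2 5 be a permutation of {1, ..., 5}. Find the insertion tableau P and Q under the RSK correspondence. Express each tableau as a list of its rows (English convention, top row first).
P = [[1, 2, 4, 5], [3]], Q = [[1, 2, 3, 5], [4]]

Insert each entry of the permutation into P by Schensted row insertion, recording in Q the position of each new cell.

Insert 1: appended to row 1. P = [[1]].
Insert 3: appended to row 1. P = [[1, 3]].
Insert 4: appended to row 1. P = [[1, 3, 4]].
Insert 2: 2 bumps 3 from row 1; 3 starts row 2. P = [[1, 2, 4], [3]].
Insert 5: appended to row 1. P = [[1, 2, 4, 5], [3]].

So P = [[1, 2, 4, 5], [3]], Q = [[1, 2, 3, 5], [4]].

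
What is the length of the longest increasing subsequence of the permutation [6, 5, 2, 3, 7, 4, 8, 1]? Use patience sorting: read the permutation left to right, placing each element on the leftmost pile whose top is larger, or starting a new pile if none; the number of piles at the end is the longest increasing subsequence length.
6: new pile. tops = [6]
5: onto pile 1 (replacing 6). tops = [5]
2: onto pile 1 (replacing 5). tops = [2]
3: new pile. tops = [2, 3]
7: new pile. tops = [2, 3, 7]
4: onto pile 3 (replacing 7). tops = [2, 3, 4]
8: new pile. tops = [2, 3, 4, 8]
1: onto pile 1 (replacing 2). tops = [1, 3, 4, 8]

4 piles, so the longest increasing subsequence has length 4.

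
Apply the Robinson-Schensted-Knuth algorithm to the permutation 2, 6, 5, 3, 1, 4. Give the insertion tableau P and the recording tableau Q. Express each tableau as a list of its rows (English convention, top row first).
Insert each entry of the permutation into P by Schensted row insertion, recording in Q the position of each new cell.

Insert 2: appended to row 1. P = [[2]].
Insert 6: appended to row 1. P = [[2, 6]].
Insert 5: 5 bumps 6 from row 1; 6 starts row 2. P = [[2, 5], [6]].
Insert 3: 3 bumps 5 from row 1; 5 bumps 6 from row 2; 6 starts row 3. P = [[2, 3], [5], [6]].
Insert 1: 1 bumps 2 from row 1; 2 bumps 5 from row 2; 5 bumps 6 from row 3; 6 starts row 4. P = [[1, 3], [2], [5], [6]].
Insert 4: appended to row 1. P = [[1, 3, 4], [2], [5], [6]].

So P = [[1, 3, 4], [2], [5], [6]], Q = [[1, 2, 6], [3], [4], [5]].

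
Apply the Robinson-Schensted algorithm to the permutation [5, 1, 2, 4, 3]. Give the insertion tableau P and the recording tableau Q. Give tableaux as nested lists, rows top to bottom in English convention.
Insert each entry of the permutation into P by Schensted row insertion, recording in Q the position of each new cell.

After inserting 5: P = [[5]].
After inserting 1: P = [[1], [5]].
After inserting 2: P = [[1, 2], [5]].
After inserting 4: P = [[1, 2, 4], [5]].
After inserting 3: P = [[1, 2, 3], [4], [5]].

So P = [[1, 2, 3], [4], [5]], Q = [[1, 3, 4], [2], [5]].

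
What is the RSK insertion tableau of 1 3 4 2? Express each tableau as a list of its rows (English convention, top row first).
P = [[1, 2, 4], [3]]

Insert 1: appended to row 1. P = [[1]].
Insert 3: appended to row 1. P = [[1, 3]].
Insert 4: appended to row 1. P = [[1, 3, 4]].
Insert 2: 2 bumps 3 from row 1; 3 starts row 2. P = [[1, 2, 4], [3]].

So P = [[1, 2, 4], [3]].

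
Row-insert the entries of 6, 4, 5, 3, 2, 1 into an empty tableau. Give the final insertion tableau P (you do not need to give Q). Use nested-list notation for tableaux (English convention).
Insert 6: appended to row 1. P = [[6]].
Insert 4: 4 bumps 6 from row 1; 6 starts row 2. P = [[4], [6]].
Insert 5: appended to row 1. P = [[4, 5], [6]].
Insert 3: 3 bumps 4 from row 1; 4 bumps 6 from row 2; 6 starts row 3. P = [[3, 5], [4], [6]].
Insert 2: 2 bumps 3 from row 1; 3 bumps 4 from row 2; 4 bumps 6 from row 3; 6 starts row 4. P = [[2, 5], [3], [4], [6]].
Insert 1: 1 bumps 2 from row 1; 2 bumps 3 from row 2; 3 bumps 4 from row 3; 4 bumps 6 from row 4; 6 starts row 5. P = [[1, 5], [2], [3], [4], [6]].

So P = [[1, 5], [2], [3], [4], [6]].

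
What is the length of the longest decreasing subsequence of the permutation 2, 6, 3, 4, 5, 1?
3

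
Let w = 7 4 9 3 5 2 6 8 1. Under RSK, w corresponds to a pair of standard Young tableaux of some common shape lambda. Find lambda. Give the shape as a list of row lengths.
Row-insert each entry into an empty tableau.

After inserting 7: P = [[7]].
After inserting 4: P = [[4], [7]].
After inserting 9: P = [[4, 9], [7]].
After inserting 3: P = [[3, 9], [4], [7]].
After inserting 5: P = [[3, 5], [4, 9], [7]].
After inserting 2: P = [[2, 5], [3, 9], [4], [7]].
After inserting 6: P = [[2, 5, 6], [3, 9], [4], [7]].
After inserting 8: P = [[2, 5, 6, 8], [3, 9], [4], [7]].
After inserting 1: P = [[1, 5, 6, 8], [2, 9], [3], [4], [7]].

The final insertion tableau P = [[1, 5, 6, 8], [2, 9], [3], [4], [7]] has shape [4, 2, 1, 1, 1].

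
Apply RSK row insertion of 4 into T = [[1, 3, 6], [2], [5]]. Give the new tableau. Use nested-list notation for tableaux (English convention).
In row 1, 4 replaces 6 (the leftmost entry greater than 4); 6 is bumped to row 2. 6 is appended to row 2. The new tableau is [[1, 3, 4], [2, 6], [5]].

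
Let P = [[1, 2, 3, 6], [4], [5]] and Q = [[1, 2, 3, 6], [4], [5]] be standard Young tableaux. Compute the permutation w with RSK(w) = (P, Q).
Reverse RSK: for i = n, n-1, ..., 1, locate i in Q, remove the corresponding corner cell from P, and reverse-bump its entry up through P; the value ejected from row 1 is w(i).

So w = 1 2 5 4 3 6.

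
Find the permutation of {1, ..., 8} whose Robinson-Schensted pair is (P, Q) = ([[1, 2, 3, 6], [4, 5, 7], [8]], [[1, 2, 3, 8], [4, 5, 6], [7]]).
Reverse the RSK construction: for i from n down to 1, find the cell of Q containing i, remove the entry at that cell from P, and reverse-bump it up through P; the value ejected from row 1 is w(i).

Step i=8: Q has 8 at row 1, column 4; remove that cell from P, ejecting 6. So w(8) = 6. P is now [[1, 2, 3], [4, 5, 7], [8]].
Step i=7: Q has 7 at row 3, column 1; remove 8 from row 3 of P and reverse-bump: 8 enters row 2 and ejects 7; 7 enters row 1 and ejects 3. So w(7) = 3. P is now [[1, 2, 7], [4, 5, 8]].
Step i=6: Q has 6 at row 2, column 3; remove 8 from row 2 of P and reverse-bump: 8 enters row 1 and ejects 7. So w(6) = 7. P is now [[1, 2, 8], [4, 5]].
Step i=5: Q has 5 at row 2, column 2; remove 5 from row 2 of P and reverse-bump: 5 enters row 1 and ejects 2. So w(5) = 2. P is now [[1, 5, 8], [4]].
Step i=4: Q has 4 at row 2, column 1; remove 4 from row 2 of P and reverse-bump: 4 enters row 1 and ejects 1. So w(4) = 1. P is now [[4, 5, 8]].
Step i=3: Q has 3 at row 1, column 3; remove that cell from P, ejecting 8. So w(3) = 8. P is now [[4, 5]].
Step i=2: Q has 2 at row 1, column 2; remove that cell from P, ejecting 5. So w(2) = 5. P is now [[4]].
Step i=1: Q has 1 at row 1, column 1; remove that cell from P, ejecting 4. So w(1) = 4. P is now [].

So w = 4 5 8 1 2 7 3 6.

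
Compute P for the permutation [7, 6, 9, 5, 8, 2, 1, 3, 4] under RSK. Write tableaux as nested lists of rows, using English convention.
P = [[1, 3, 4], [2, 8], [5, 9], [6], [7]]

Insert 7: appended to row 1. P = [[7]].
Insert 6: 6 bumps 7 from row 1; 7 starts row 2. P = [[6], [7]].
Insert 9: appended to row 1. P = [[6, 9], [7]].
Insert 5: 5 bumps 6 from row 1; 6 bumps 7 from row 2; 7 starts row 3. P = [[5, 9], [6], [7]].
Insert 8: 8 bumps 9 from row 1; 9 appends to row 2. P = [[5, 8], [6, 9], [7]].
Insert 2: 2 bumps 5 from row 1; 5 bumps 6 from row 2; 6 bumps 7 from row 3; 7 starts row 4. P = [[2, 8], [5, 9], [6], [7]].
Insert 1: 1 bumps 2 from row 1; 2 bumps 5 from row 2; 5 bumps 6 from row 3; 6 bumps 7 from row 4; 7 starts row 5. P = [[1, 8], [2, 9], [5], [6], [7]].
Insert 3: 3 bumps 8 from row 1; 8 bumps 9 from row 2; 9 appends to row 3. P = [[1, 3], [2, 8], [5, 9], [6], [7]].
Insert 4: appended to row 1. P = [[1, 3, 4], [2, 8], [5, 9], [6], [7]].

So P = [[1, 3, 4], [2, 8], [5, 9], [6], [7]].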